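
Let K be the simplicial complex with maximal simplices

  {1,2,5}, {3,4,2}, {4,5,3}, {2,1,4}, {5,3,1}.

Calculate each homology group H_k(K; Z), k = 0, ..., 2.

We work with the vertex ordering 1 < 2 < 3 < 4 < 5. The simplices of K, each written with vertices in increasing order, are:

  0-simplices (5): [1], [2], [3], [4], [5]
  1-simplices (10): [1,2], [1,3], [1,4], [1,5], [2,3], [2,4], [2,5], [3,4], [3,5], [4,5]
  2-simplices (5): [1,2,4], [1,2,5], [1,3,5], [2,3,4], [3,4,5]

Hence C_0 ≅ Z^5, C_1 ≅ Z^10, C_2 ≅ Z^5.

Boundary ∂_1: C_1 → C_0 is given by ∂[p,q] = [q] − [p]. For instance
  ∂[2,5] = [5] − [2].
The resulting 5×10 matrix has rank 4, and its Smith normal form has invariant factors (1,1,1,1).

The boundary map ∂_2: C_2 → C_1 acts by ∂[p,q,r] = [q,r] − [p,r] + [p,q]. For instance
  ∂[3,4,5] = [4,5] − [3,5] + [3,4],
  ∂[1,2,5] = [2,5] − [1,5] + [1,2].
The resulting 10×5 matrix has rank 5, and its Smith normal form has invariant factors (1,1,1,1,1).

Computing H_k = (kernel of ∂_k) / (image of ∂_{k+1}):

  H_0: rank C_0 − rank ∂_1 = 5 − 4 = 1, and the invariant factors of ∂_1 are all 1, so H_0 ≅ Z.
  H_1: rank ker ∂_1 − rank ∂_2 = (10 − 4) − 5 = 1, and the invariant factors of ∂_2 are all 1, so H_1 ≅ Z.
  H_2: rank ker ∂_2 − rank ∂_3 = (5 − 5) − 0 = 0, and there is no ∂_3, so H_2 ≅ 0.

H_0 = Z,  H_1 = Z,  H_2 = 0.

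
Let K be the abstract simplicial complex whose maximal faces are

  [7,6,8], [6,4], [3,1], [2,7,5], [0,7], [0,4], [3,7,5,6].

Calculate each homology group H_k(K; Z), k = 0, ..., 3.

H_0 = Z,  H_1 = Z,  H_2 = 0,  H_3 = 0.

K has 9 vertices, 14 edges, 6 triangles, 1 3-simplex.
rank ∂_0 = 0, rank ∂_1 = 8 ⇒ b_0 = 9 − 0 − 8 = 1; all invariant factors of ∂_1 are 1 so no torsion. So H_0 = Z.
rank ∂_1 = 8, rank ∂_2 = 5 ⇒ b_1 = 14 − 8 − 5 = 1; all invariant factors of ∂_2 are 1 so no torsion. So H_1 = Z.
rank ∂_2 = 5, rank ∂_3 = 1 ⇒ b_2 = 6 − 5 − 1 = 0; all invariant factors of ∂_3 are 1 so no torsion. So H_2 = 0.
rank ∂_3 = 1, rank ∂_4 = 0 ⇒ b_3 = 1 − 1 − 0 = 0. So H_3 = 0.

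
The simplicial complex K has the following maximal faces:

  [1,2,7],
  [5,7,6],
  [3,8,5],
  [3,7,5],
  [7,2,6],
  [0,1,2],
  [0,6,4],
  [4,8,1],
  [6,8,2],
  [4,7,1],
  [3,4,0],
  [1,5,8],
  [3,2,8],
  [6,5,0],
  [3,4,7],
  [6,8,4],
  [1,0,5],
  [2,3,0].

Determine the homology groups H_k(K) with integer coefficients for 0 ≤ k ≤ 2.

H_0 ≅ Z,  H_1 ≅ Z^2,  H_2 ≅ Z.

Order the vertices as 0 < 1 < 2 < 3 < 4 < 5 < 6 < 7 < 8. Listing each simplex with vertices in this order, K has dimension 2 with simplices:

  0-simplices (9): [0], [1], [2], [3], [4], [5], [6], [7], [8]
  1-simplices (27): (27 of them)
  2-simplices (18): [0,1,2], [0,1,5], [0,2,3], [0,3,4], [0,4,6], [0,5,6], [1,2,7], [1,4,7], [1,4,8], [1,5,8], [2,3,8], [2,6,7], [2,6,8], [3,4,7], [3,5,7], [3,5,8], [4,6,8], [5,6,7]

so the chain groups are C_0 ≅ Z^9, C_1 ≅ Z^27, C_2 ≅ Z^18.

Boundary ∂_1: C_1 → C_0 sends each edge [p,q] (with p < q) to q − p. For instance
  ∂[0,4] = [4] − [0].
The resulting 9×27 matrix has rank 8, and its Smith normal form has invariant factors (1,1,1,1,1,1,1,1).

∂_2: C_2 → C_1 maps a triangle to the signed sum of its edges. For instance
  ∂[3,5,7] = [5,7] − [3,7] + [3,5],
  ∂[1,2,7] = [2,7] − [1,7] + [1,2].
The 27×18 boundary matrix has rank 17 and Smith normal form diag(1,1,1,1,1,1,1,1,1,1,1,1,1,1,1,1,1).

From H_k ≅ ker(∂_k) / im(∂_{k+1}) we obtain:

  H_0: rank C_0 − rank ∂_1 = 9 − 8 = 1, and the invariant factors of ∂_1 are all 1, so H_0 ≅ Z.
  H_1: rank ker ∂_1 − rank ∂_2 = (27 − 8) − 17 = 2, and the invariant factors of ∂_2 are all 1, so H_1 ≅ Z^2.
  H_2: rank ker ∂_2 − rank ∂_3 = (18 − 17) − 0 = 1, and there is no ∂_3, so H_2 ≅ Z.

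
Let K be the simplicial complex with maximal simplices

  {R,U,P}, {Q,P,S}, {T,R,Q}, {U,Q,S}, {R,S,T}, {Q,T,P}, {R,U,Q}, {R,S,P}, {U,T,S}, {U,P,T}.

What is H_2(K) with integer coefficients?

H_2 ≅ 0.

Order the vertices as P < Q < R < S < T < U. Listing each simplex with vertices in this order, K has dimension 2 with simplices:

  0-simplices (6): P, Q, R, S, T, U
  1-simplices (15): PQ, PR, PS, PT, PU, QR, QS, QT, QU, RS, RT, RU, ST, SU, TU
  2-simplices (10): PQS, PQT, PRS, PRU, PTU, QRT, QRU, QSU, RST, STU

giving chain groups C_0 ≅ Z^6, C_1 ≅ Z^15, C_2 ≅ Z^10.

The boundary map ∂_1: C_1 → C_0 is given by ∂[p,q] = [q] − [p]. For instance
  ∂QT = T − Q.
The resulting 6×15 matrix has rank 5, and its Smith normal form has invariant factors (1,1,1,1,1).

The boundary map ∂_2: C_2 → C_1 maps a triangle to the signed sum of its edges. For instance
  ∂QRU = RU − QU + QR,
  ∂RST = ST − RT + RS.
This gives a 15×10 integer matrix of rank 10; reducing to Smith normal form yields diagonal entries (1,1,1,1,1,1,1,1,1,2).

Computing H_k = (kernel of ∂_k) / (image of ∂_{k+1}):

  H_2: rank ker ∂_2 − rank ∂_3 = (10 − 10) − 0 = 0, and there is no ∂_3, so H_2 = 0.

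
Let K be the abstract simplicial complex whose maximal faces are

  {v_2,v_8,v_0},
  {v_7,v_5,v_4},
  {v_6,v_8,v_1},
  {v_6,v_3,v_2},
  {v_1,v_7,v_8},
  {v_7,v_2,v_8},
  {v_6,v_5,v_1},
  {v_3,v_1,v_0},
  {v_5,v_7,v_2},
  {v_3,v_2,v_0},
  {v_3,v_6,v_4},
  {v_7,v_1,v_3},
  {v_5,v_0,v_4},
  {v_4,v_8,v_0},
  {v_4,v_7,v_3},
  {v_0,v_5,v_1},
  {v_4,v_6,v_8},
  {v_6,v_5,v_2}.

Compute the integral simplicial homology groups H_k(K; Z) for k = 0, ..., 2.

H_0 = Z,  H_1 = Z^2,  H_2 = Z.

Fix the vertex order v_0 < v_1 < v_2 < v_3 < v_4 < v_5 < v_6 < v_7 < v_8 and write every simplex with vertices in increasing order. Then dim K = 2 and the simplices of K are:

  0-simplices (9): [v_0], [v_1], [v_2], [v_3], [v_4], [v_5], [v_6], [v_7], [v_8]
  1-simplices (27): (27 of them)
  2-simplices (18): (18 of them)

Hence C_0 ≅ Z^9, C_1 ≅ Z^27, C_2 ≅ Z^18.

∂_1: C_1 → C_0 sends each edge [p,q] (with p < q) to q − p.
This gives a 9×27 integer matrix of rank 8; reducing to Smith normal form yields diagonal entries (1,1,1,1,1,1,1,1).

The boundary map ∂_2: C_2 → C_1 acts by ∂[p,q,r] = [q,r] − [p,r] + [p,q]. For instance
  ∂[v_4,v_5,v_7] = [v_5,v_7] − [v_4,v_7] + [v_4,v_5],
  ∂[v_0,v_4,v_5] = [v_4,v_5] − [v_0,v_5] + [v_0,v_4].
The 27×18 boundary matrix has rank 17 and Smith normal form diag(1,1,1,1,1,1,1,1,1,1,1,1,1,1,1,1,1).

Computing H_k = (kernel of ∂_k) / (image of ∂_{k+1}):

  H_0: rank C_0 − rank ∂_1 = 9 − 8 = 1, and the invariant factors of ∂_1 are all 1, so H_0 ≅ Z.
  H_1: rank ker ∂_1 − rank ∂_2 = (27 − 8) − 17 = 2, and the invariant factors of ∂_2 are all 1, so H_1 ≅ Z^2.
  H_2: rank ker ∂_2 − rank ∂_3 = (18 − 17) − 0 = 1, and there is no ∂_3, so H_2 ≅ Z.

As a check, the Euler characteristic is 9 − 27 + 18 = 0, which agrees with 1 − 2 + 1 = 0.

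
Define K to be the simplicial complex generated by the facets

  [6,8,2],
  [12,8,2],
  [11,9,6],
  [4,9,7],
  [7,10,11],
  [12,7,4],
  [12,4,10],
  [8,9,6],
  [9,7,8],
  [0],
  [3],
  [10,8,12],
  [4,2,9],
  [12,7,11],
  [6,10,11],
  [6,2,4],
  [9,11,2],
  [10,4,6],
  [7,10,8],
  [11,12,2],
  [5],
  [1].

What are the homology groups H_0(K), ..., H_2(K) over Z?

K has 13 vertices, 27 edges, 18 triangles.
rank ∂_0 = 0, rank ∂_1 = 8 ⇒ b_0 = 13 − 0 − 8 = 5; all invariant factors of ∂_1 are 1 so no torsion. So H_0 ≅ Z^5.
rank ∂_1 = 8, rank ∂_2 = 18 ⇒ b_1 = 27 − 8 − 18 = 1; ∂_2 has invariant factor(s) [2] giving torsion. So H_1 ≅ Z ⊕ Z_2.
rank ∂_2 = 18, rank ∂_3 = 0 ⇒ b_2 = 18 − 18 − 0 = 0. So H_2 ≅ 0.

H_0 ≅ Z^5,  H_1 ≅ Z ⊕ Z_2,  H_2 = 0.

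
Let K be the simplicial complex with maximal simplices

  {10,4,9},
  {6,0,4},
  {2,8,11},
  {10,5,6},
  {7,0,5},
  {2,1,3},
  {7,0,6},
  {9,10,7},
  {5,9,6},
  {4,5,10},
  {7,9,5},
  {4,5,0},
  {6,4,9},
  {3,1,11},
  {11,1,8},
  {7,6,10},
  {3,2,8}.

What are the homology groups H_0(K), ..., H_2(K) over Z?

Take the total order 0 < 1 < 2 < 3 < 4 < 5 < 6 < 7 < 8 < 9 < 10 < 11 on the vertex set. Then K (dimension 2) consists of the simplices:

  0-simplices (12): [0], [1], [2], [3], [4], [5], [6], [7], [8], [9], [10], [11]
  1-simplices (28): (28 of them)
  2-simplices (17): [0,4,5], [0,4,6], [0,5,7], [0,6,7], [1,2,3], [1,3,11], [1,8,11], [2,3,8], [2,8,11], [4,5,10], [4,6,9], [4,9,10], [5,6,9], [5,6,10], [5,7,9], [6,7,10], [7,9,10]

Hence C_0 ≅ Z^12, C_1 ≅ Z^28, C_2 ≅ Z^17.

The boundary map ∂_1: C_1 → C_0 is given by ∂[p,q] = [q] − [p].
As a 12×28 matrix over Z this has rank 10, with invariant factors (1,1,1,1,1,1,1,1,1,1).

Boundary ∂_2: C_2 → C_1 sends each 2-simplex [p,q,r] to [q,r] − [p,r] + [p,q]. For instance
  ∂[7,9,10] = [9,10] − [7,10] + [7,9],
  ∂[4,9,10] = [9,10] − [4,10] + [4,9].
This gives a 28×17 integer matrix of rank 17; reducing to Smith normal form yields diagonal entries (1,1,1,1,1,1,1,1,1,1,1,1,1,1,1,1,2).

Computing H_k = (kernel of ∂_k) / (image of ∂_{k+1}):

  H_0: rank C_0 − rank ∂_1 = 12 − 10 = 2, and the invariant factors of ∂_1 are all 1, so H_0 = Z^2.
  H_1: rank ker ∂_1 − rank ∂_2 = (28 − 10) − 17 = 1, and ∂_2 has invariant factor 2 > 1, so H_1 = Z ⊕ Z_2.
  H_2: rank ker ∂_2 − rank ∂_3 = (17 − 17) − 0 = 0, and there is no ∂_3, so H_2 = 0.

As a check, the Euler characteristic is 12 − 28 + 17 = 1, which agrees with 2 − 1 + 0 = 1.

H_0 = Z^2,  H_1 = Z ⊕ Z_2,  H_2 = 0.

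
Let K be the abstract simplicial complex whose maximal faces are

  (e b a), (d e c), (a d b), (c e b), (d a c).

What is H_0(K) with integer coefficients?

Take the total order a < b < c < d < e on the vertex set. Then K (dimension 2) consists of the simplices:

  0-simplices (5): a, b, c, d, e
  1-simplices (10): ab, ac, ad, ae, bc, bd, be, cd, ce, de
  2-simplices (5): abd, abe, acd, bce, cde

giving chain groups C_0 ≅ Z^5, C_1 ≅ Z^10, C_2 ≅ Z^5.

∂_1: C_1 → C_0 is given by ∂[p,q] = [q] − [p]. For instance
  ∂ce = e − c.
The 5×10 boundary matrix has rank 4 and Smith normal form diag(1,1,1,1).

The boundary map ∂_2: C_2 → C_1 acts by ∂[p,q,r] = [q,r] − [p,r] + [p,q]. For instance
  ∂abe = be − ae + ab,
  ∂acd = cd − ad + ac.
The 10×5 boundary matrix has rank 5 and Smith normal form diag(1,1,1,1,1).

From H_k ≅ ker(∂_k) / im(∂_{k+1}) we obtain:

  H_0: rank C_0 − rank ∂_1 = 5 − 4 = 1, and the invariant factors of ∂_1 are all 1, so H_0 = Z.

H_0 ≅ Z.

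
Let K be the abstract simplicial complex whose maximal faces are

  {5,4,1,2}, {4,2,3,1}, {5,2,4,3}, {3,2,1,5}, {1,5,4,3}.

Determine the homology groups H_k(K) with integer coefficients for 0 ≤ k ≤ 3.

H_0 = Z,  H_1 = 0,  H_2 = 0,  H_3 = Z.

We work with the vertex ordering 1 < 2 < 3 < 4 < 5. The simplices of K, each written with vertices in increasing order, are:

  0-simplices (5): [1], [2], [3], [4], [5]
  1-simplices (10): [1,2], [1,3], [1,4], [1,5], [2,3], [2,4], [2,5], [3,4], [3,5], [4,5]
  2-simplices (10): [1,2,3], [1,2,4], [1,2,5], [1,3,4], [1,3,5], [1,4,5], [2,3,4], [2,3,5], [2,4,5], [3,4,5]
  3-simplices (5): [1,2,3,4], [1,2,3,5], [1,2,4,5], [1,3,4,5], [2,3,4,5]

giving chain groups C_0 ≅ Z^5, C_1 ≅ Z^10, C_2 ≅ Z^10, C_3 ≅ Z^5.

∂_1: C_1 → C_0 sends each edge [p,q] (with p < q) to q − p. For instance
  ∂[3,5] = [5] − [3].
This gives a 5×10 integer matrix of rank 4; reducing to Smith normal form yields diagonal entries (1,1,1,1).

The boundary map ∂_2: C_2 → C_1 acts by ∂[p,q,r] = [q,r] − [p,r] + [p,q]. For instance
  ∂[2,4,5] = [4,5] − [2,5] + [2,4],
  ∂[1,2,5] = [2,5] − [1,5] + [1,2].
The 10×10 boundary matrix has rank 6 and Smith normal form diag(1,1,1,1,1,1).

Boundary ∂_3: C_3 → C_2 sends each 3-simplex σ to the alternating sum Σ_i (−1)^i (σ with its i-th vertex removed). For instance
  ∂[1,2,4,5] = [2,4,5] − [1,4,5] + [1,2,5] − [1,2,4],
  ∂[1,2,3,4] = [2,3,4] − [1,3,4] + [1,2,4] − [1,2,3].
The 10×5 boundary matrix has rank 4 and Smith normal form diag(1,1,1,1).

Computing H_k = (kernel of ∂_k) / (image of ∂_{k+1}):

  H_0: rank C_0 − rank ∂_1 = 5 − 4 = 1, and the invariant factors of ∂_1 are all 1, so H_0 ≅ Z.
  H_1: rank ker ∂_1 − rank ∂_2 = (10 − 4) − 6 = 0, and the invariant factors of ∂_2 are all 1, so H_1 ≅ 0.
  H_2: rank ker ∂_2 − rank ∂_3 = (10 − 6) − 4 = 0, and the invariant factors of ∂_3 are all 1, so H_2 ≅ 0.
  H_3: rank ker ∂_3 − rank ∂_4 = (5 − 4) − 0 = 1, and there is no ∂_4, so H_3 ≅ Z.

As a check, the Euler characteristic is 5 − 10 + 10 − 5 = 0, which agrees with 1 − 0 + 0 − 1 = 0.
(K is a triangulation of the 3-sphere S^3.)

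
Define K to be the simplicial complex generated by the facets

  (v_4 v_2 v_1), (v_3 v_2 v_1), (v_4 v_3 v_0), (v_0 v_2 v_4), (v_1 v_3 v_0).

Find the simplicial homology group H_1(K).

H_1 ≅ Z.

Take the total order v_0 < v_1 < v_2 < v_3 < v_4 on the vertex set. Then K (dimension 2) consists of the simplices:

  0-simplices (5): [v_0], [v_1], [v_2], [v_3], [v_4]
  1-simplices (10): [v_0,v_1], [v_0,v_2], [v_0,v_3], [v_0,v_4], [v_1,v_2], [v_1,v_3], [v_1,v_4], [v_2,v_3], [v_2,v_4], [v_3,v_4]
  2-simplices (5): [v_0,v_1,v_3], [v_0,v_2,v_4], [v_0,v_3,v_4], [v_1,v_2,v_3], [v_1,v_2,v_4]

Hence C_0 ≅ Z^5, C_1 ≅ Z^10, C_2 ≅ Z^5.

∂_1: C_1 → C_0 maps an edge to its endpoints' difference, ∂[p,q] = q − p.
The 5×10 boundary matrix has rank 4 and Smith normal form diag(1,1,1,1).

The boundary map ∂_2: C_2 → C_1 acts by ∂[p,q,r] = [q,r] − [p,r] + [p,q]. For instance
  ∂[v_1,v_2,v_3] = [v_2,v_3] − [v_1,v_3] + [v_1,v_2],
  ∂[v_0,v_2,v_4] = [v_2,v_4] − [v_0,v_4] + [v_0,v_2].
The 10×5 boundary matrix has rank 5 and Smith normal form diag(1,1,1,1,1).

Reading off H_k = ker ∂_k / im ∂_{k+1}:

  H_1: rank ker ∂_1 − rank ∂_2 = (10 − 4) − 5 = 1, and the invariant factors of ∂_2 are all 1, so H_1 = Z.

(K is a triangulation of the Möbius band.)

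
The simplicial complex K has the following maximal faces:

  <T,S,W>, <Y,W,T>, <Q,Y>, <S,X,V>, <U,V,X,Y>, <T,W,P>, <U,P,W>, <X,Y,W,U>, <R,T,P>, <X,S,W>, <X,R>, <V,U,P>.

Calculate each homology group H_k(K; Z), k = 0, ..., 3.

K has 10 vertices, 23 edges, 15 triangles, 2 3-simplices.
rank ∂_0 = 0, rank ∂_1 = 9 ⇒ b_0 = 10 − 0 − 9 = 1; all invariant factors of ∂_1 are 1 so no torsion. So H_0 = Z.
rank ∂_1 = 9, rank ∂_2 = 13 ⇒ b_1 = 23 − 9 − 13 = 1; all invariant factors of ∂_2 are 1 so no torsion. So H_1 = Z.
rank ∂_2 = 13, rank ∂_3 = 2 ⇒ b_2 = 15 − 13 − 2 = 0; all invariant factors of ∂_3 are 1 so no torsion. So H_2 = 0.
rank ∂_3 = 2, rank ∂_4 = 0 ⇒ b_3 = 2 − 2 − 0 = 0. So H_3 = 0.

H_0 ≅ Z,  H_1 ≅ Z,  H_2 = 0,  H_3 = 0.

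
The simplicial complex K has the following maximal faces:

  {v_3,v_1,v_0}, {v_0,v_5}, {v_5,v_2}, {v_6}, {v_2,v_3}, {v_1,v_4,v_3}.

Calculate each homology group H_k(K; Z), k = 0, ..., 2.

Fix the vertex order v_0 < v_1 < v_2 < v_3 < v_4 < v_5 < v_6 and write every simplex with vertices in increasing order. Then dim K = 2 and the simplices of K are:

  0-simplices (7): [v_0], [v_1], [v_2], [v_3], [v_4], [v_5], [v_6]
  1-simplices (8): [v_0,v_1], [v_0,v_3], [v_0,v_5], [v_1,v_3], [v_1,v_4], [v_2,v_3], [v_2,v_5], [v_3,v_4]
  2-simplices (2): [v_0,v_1,v_3], [v_1,v_3,v_4]

Hence C_0 ≅ Z^7, C_1 ≅ Z^8, C_2 ≅ Z^2.

The boundary map ∂_1: C_1 → C_0 is given by ∂[p,q] = [q] − [p].
The resulting 7×8 matrix has rank 5, and its Smith normal form has invariant factors (1,1,1,1,1).

Boundary ∂_2: C_2 → C_1 maps a triangle to the signed sum of its edges. For instance
  ∂[v_1,v_3,v_4] = [v_3,v_4] − [v_1,v_4] + [v_1,v_3],
  ∂[v_0,v_1,v_3] = [v_1,v_3] − [v_0,v_3] + [v_0,v_1].
The resulting 8×2 matrix has rank 2, and its Smith normal form has invariant factors (1,1).

Now H_k = ker ∂_k / im ∂_{k+1}, so:

  H_0: rank C_0 − rank ∂_1 = 7 − 5 = 2, and the invariant factors of ∂_1 are all 1, so H_0 ≅ Z^2.
  H_1: rank ker ∂_1 − rank ∂_2 = (8 − 5) − 2 = 1, and the invariant factors of ∂_2 are all 1, so H_1 ≅ Z.
  H_2: rank ker ∂_2 − rank ∂_3 = (2 − 2) − 0 = 0, and there is no ∂_3, so H_2 ≅ 0.

As a check, the Euler characteristic is 7 − 8 + 2 = 1, which agrees with 2 − 1 + 0 = 1.

H_0 ≅ Z^2,  H_1 ≅ Z,  H_2 = 0.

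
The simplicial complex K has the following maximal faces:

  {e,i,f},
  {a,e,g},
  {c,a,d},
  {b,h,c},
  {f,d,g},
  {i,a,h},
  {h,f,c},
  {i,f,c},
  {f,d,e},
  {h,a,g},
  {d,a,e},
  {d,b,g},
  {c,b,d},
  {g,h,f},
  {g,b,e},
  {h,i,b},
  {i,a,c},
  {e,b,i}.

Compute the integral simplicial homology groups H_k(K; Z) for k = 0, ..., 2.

H_0 ≅ Z,  H_1 ≅ Z ⊕ Z/2,  H_2 = 0.

Take the total order a < b < c < d < e < f < g < h < i on the vertex set. Then K (dimension 2) consists of the simplices:

  0-simplices (9): a, b, c, d, e, f, g, h, i
  1-simplices (27): ac, ad, ae, ag, ah, ai, bc, bd, be, bg, bh, bi, cd, cf, ch, ci, de, df, dg, ef, eg, ei, fg, fh, fi, gh, hi
  2-simplices (18): acd, aci, ade, aeg, agh, ahi, bcd, bch, bdg, beg, bei, bhi, cfh, cfi, def, dfg, efi, fgh

giving chain groups C_0 ≅ Z^9, C_1 ≅ Z^27, C_2 ≅ Z^18.

Boundary ∂_1: C_1 → C_0 maps an edge to its endpoints' difference, ∂[p,q] = q − p. For instance
  ∂ac = c − a.
This gives a 9×27 integer matrix of rank 8; reducing to Smith normal form yields diagonal entries (1,1,1,1,1,1,1,1).

The boundary map ∂_2: C_2 → C_1 sends each 2-simplex [p,q,r] to [q,r] − [p,r] + [p,q]. For instance
  ∂ahi = hi − ai + ah,
  ∂aci = ci − ai + ac.
This gives a 27×18 integer matrix of rank 18; reducing to Smith normal form yields diagonal entries (1,1,1,1,1,1,1,1,1,1,1,1,1,1,1,1,1,2).

Computing H_k = (kernel of ∂_k) / (image of ∂_{k+1}):

  H_0: rank C_0 − rank ∂_1 = 9 − 8 = 1, and the invariant factors of ∂_1 are all 1, so H_0 ≅ Z.
  H_1: rank ker ∂_1 − rank ∂_2 = (27 − 8) − 18 = 1, and ∂_2 has invariant factor 2 > 1, so H_1 ≅ Z ⊕ Z/2.
  H_2: rank ker ∂_2 − rank ∂_3 = (18 − 18) − 0 = 0, and there is no ∂_3, so H_2 ≅ 0.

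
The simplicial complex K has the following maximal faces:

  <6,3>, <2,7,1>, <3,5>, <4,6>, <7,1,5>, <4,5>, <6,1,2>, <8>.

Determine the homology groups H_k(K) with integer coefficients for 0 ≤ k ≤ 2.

Take the total order 1 < 2 < 3 < 4 < 5 < 6 < 7 < 8 on the vertex set. Then K (dimension 2) consists of the simplices:

  0-simplices (8): [1], [2], [3], [4], [5], [6], [7], [8]
  1-simplices (11): [1,2], [1,5], [1,6], [1,7], [2,6], [2,7], [3,5], [3,6], [4,5], [4,6], [5,7]
  2-simplices (3): [1,2,6], [1,2,7], [1,5,7]

so the chain groups are C_0 ≅ Z^8, C_1 ≅ Z^11, C_2 ≅ Z^3.

Boundary ∂_1: C_1 → C_0 sends each edge [p,q] (with p < q) to q − p.
As a 8×11 matrix over Z this has rank 6, with invariant factors (1,1,1,1,1,1).

∂_2: C_2 → C_1 maps a triangle to the signed sum of its edges. For instance
  ∂[1,2,7] = [2,7] − [1,7] + [1,2],
  ∂[1,5,7] = [5,7] − [1,7] + [1,5].
The 11×3 boundary matrix has rank 3 and Smith normal form diag(1,1,1).

Reading off H_k = ker ∂_k / im ∂_{k+1}:

  H_0: rank C_0 − rank ∂_1 = 8 − 6 = 2, and the invariant factors of ∂_1 are all 1, so H_0 = Z^2.
  H_1: rank ker ∂_1 − rank ∂_2 = (11 − 6) − 3 = 2, and the invariant factors of ∂_2 are all 1, so H_1 = Z^2.
  H_2: rank ker ∂_2 − rank ∂_3 = (3 − 3) − 0 = 0, and there is no ∂_3, so H_2 = 0.

H_0 = Z^2,  H_1 = Z^2,  H_2 = 0.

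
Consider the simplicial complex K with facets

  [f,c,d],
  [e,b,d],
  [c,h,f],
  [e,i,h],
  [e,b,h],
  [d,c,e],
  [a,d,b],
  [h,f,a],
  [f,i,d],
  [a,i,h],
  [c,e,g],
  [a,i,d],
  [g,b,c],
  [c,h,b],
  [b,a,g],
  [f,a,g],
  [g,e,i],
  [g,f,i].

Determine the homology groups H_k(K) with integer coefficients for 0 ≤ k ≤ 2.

Fix the vertex order a < b < c < d < e < f < g < h < i and write every simplex with vertices in increasing order. Then dim K = 2 and the simplices of K are:

  0-simplices (9): a, b, c, d, e, f, g, h, i
  1-simplices (27): ab, ad, af, ag, ah, ai, bc, bd, be, bg, bh, cd, ce, cf, cg, ch, de, df, di, eg, eh, ei, fg, fh, fi, gi, hi
  2-simplices (18): abd, abg, adi, afg, afh, ahi, bcg, bch, bde, beh, cde, cdf, ceg, cfh, dfi, egi, ehi, fgi

so the chain groups are C_0 ≅ Z^9, C_1 ≅ Z^27, C_2 ≅ Z^18.

Boundary ∂_1: C_1 → C_0 is given by ∂[p,q] = [q] − [p].
The 9×27 boundary matrix has rank 8 and Smith normal form diag(1,1,1,1,1,1,1,1).

Boundary ∂_2: C_2 → C_1 sends each 2-simplex [p,q,r] to [q,r] − [p,r] + [p,q]. For instance
  ∂cfh = fh − ch + cf,
  ∂ehi = hi − ei + eh.
This gives a 27×18 integer matrix of rank 18; reducing to Smith normal form yields diagonal entries (1,1,1,1,1,1,1,1,1,1,1,1,1,1,1,1,1,2).

Now H_k = ker ∂_k / im ∂_{k+1}, so:

  H_0: rank C_0 − rank ∂_1 = 9 − 8 = 1, and the invariant factors of ∂_1 are all 1, so H_0 = Z.
  H_1: rank ker ∂_1 − rank ∂_2 = (27 − 8) − 18 = 1, and ∂_2 has invariant factor 2 > 1, so H_1 = Z ⊕ Z/2Z.
  H_2: rank ker ∂_2 − rank ∂_3 = (18 − 18) − 0 = 0, and there is no ∂_3, so H_2 = 0.

As a check, the Euler characteristic is 9 − 27 + 18 = 0, which agrees with 1 − 1 + 0 = 0.

H_0 = Z,  H_1 = Z ⊕ Z/2Z,  H_2 = 0.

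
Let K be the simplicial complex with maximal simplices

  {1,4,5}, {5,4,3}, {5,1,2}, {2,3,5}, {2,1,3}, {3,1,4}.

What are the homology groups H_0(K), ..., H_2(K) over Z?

H_0 = Z,  H_1 = 0,  H_2 = Z.

We work with the vertex ordering 1 < 2 < 3 < 4 < 5. The simplices of K, each written with vertices in increasing order, are:

  0-simplices (5): [1], [2], [3], [4], [5]
  1-simplices (9): [1,2], [1,3], [1,4], [1,5], [2,3], [2,5], [3,4], [3,5], [4,5]
  2-simplices (6): [1,2,3], [1,2,5], [1,3,4], [1,4,5], [2,3,5], [3,4,5]

giving chain groups C_0 ≅ Z^5, C_1 ≅ Z^9, C_2 ≅ Z^6.

The boundary map ∂_1: C_1 → C_0 is given by ∂[p,q] = [q] − [p].
The 5×9 boundary matrix has rank 4 and Smith normal form diag(1,1,1,1).

Boundary ∂_2: C_2 → C_1 acts by ∂[p,q,r] = [q,r] − [p,r] + [p,q]. For instance
  ∂[2,3,5] = [3,5] − [2,5] + [2,3],
  ∂[3,4,5] = [4,5] − [3,5] + [3,4].
This gives a 9×6 integer matrix of rank 5; reducing to Smith normal form yields diagonal entries (1,1,1,1,1).

Reading off H_k = ker ∂_k / im ∂_{k+1}:

  H_0: rank C_0 − rank ∂_1 = 5 − 4 = 1, and the invariant factors of ∂_1 are all 1, so H_0 ≅ Z.
  H_1: rank ker ∂_1 − rank ∂_2 = (9 − 4) − 5 = 0, and the invariant factors of ∂_2 are all 1, so H_1 ≅ 0.
  H_2: rank ker ∂_2 − rank ∂_3 = (6 − 5) − 0 = 1, and there is no ∂_3, so H_2 ≅ Z.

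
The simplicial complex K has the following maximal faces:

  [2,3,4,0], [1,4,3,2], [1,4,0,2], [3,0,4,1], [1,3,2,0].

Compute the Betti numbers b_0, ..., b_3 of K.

b_0 = 1, b_1 = 0, b_2 = 0, b_3 = 1.

Fix the vertex order 0 < 1 < 2 < 3 < 4 and write every simplex with vertices in increasing order. Then dim K = 3 and the simplices of K are:

  0-simplices (5): [0], [1], [2], [3], [4]
  1-simplices (10): [0,1], [0,2], [0,3], [0,4], [1,2], [1,3], [1,4], [2,3], [2,4], [3,4]
  2-simplices (10): [0,1,2], [0,1,3], [0,1,4], [0,2,3], [0,2,4], [0,3,4], [1,2,3], [1,2,4], [1,3,4], [2,3,4]
  3-simplices (5): [0,1,2,3], [0,1,2,4], [0,1,3,4], [0,2,3,4], [1,2,3,4]

giving chain groups C_0 ≅ Z^5, C_1 ≅ Z^10, C_2 ≅ Z^10, C_3 ≅ Z^5.

The boundary map ∂_1: C_1 → C_0 is given by ∂[p,q] = [q] − [p].
The 5×10 boundary matrix has rank 4 and Smith normal form diag(1,1,1,1).

∂_2: C_2 → C_1 sends each 2-simplex [p,q,r] to [q,r] − [p,r] + [p,q]. For instance
  ∂[0,3,4] = [3,4] − [0,4] + [0,3],
  ∂[1,2,3] = [2,3] − [1,3] + [1,2].
The 10×10 boundary matrix has rank 6 and Smith normal form diag(1,1,1,1,1,1).

The boundary map ∂_3: C_3 → C_2 sends each 3-simplex σ to the alternating sum Σ_i (−1)^i (σ with its i-th vertex removed). For instance
  ∂[1,2,3,4] = [2,3,4] − [1,3,4] + [1,2,4] − [1,2,3],
  ∂[0,1,3,4] = [1,3,4] − [0,3,4] + [0,1,4] − [0,1,3].
As a 10×5 matrix over Z this has rank 4, with invariant factors (1,1,1,1).

Computing H_k = (kernel of ∂_k) / (image of ∂_{k+1}):

  H_0: rank C_0 − rank ∂_1 = 5 − 4 = 1, and the invariant factors of ∂_1 are all 1, so H_0 = Z.
  H_1: rank ker ∂_1 − rank ∂_2 = (10 − 4) − 6 = 0, and the invariant factors of ∂_2 are all 1, so H_1 = 0.
  H_2: rank ker ∂_2 − rank ∂_3 = (10 − 6) − 4 = 0, and the invariant factors of ∂_3 are all 1, so H_2 = 0.
  H_3: rank ker ∂_3 − rank ∂_4 = (5 − 4) − 0 = 1, and there is no ∂_4, so H_3 = Z.

Hence the Betti numbers are b_0 = 1, b_1 = 0, b_2 = 0, b_3 = 1.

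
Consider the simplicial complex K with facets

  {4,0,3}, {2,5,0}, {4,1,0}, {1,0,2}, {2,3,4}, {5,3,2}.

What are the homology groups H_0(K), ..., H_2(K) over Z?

Order the vertices as 0 < 1 < 2 < 3 < 4 < 5. Listing each simplex with vertices in this order, K has dimension 2 with simplices:

  0-simplices (6): [0], [1], [2], [3], [4], [5]
  1-simplices (12): [0,1], [0,2], [0,3], [0,4], [0,5], [1,2], [1,4], [2,3], [2,4], [2,5], [3,4], [3,5]
  2-simplices (6): [0,1,2], [0,1,4], [0,2,5], [0,3,4], [2,3,4], [2,3,5]

giving chain groups C_0 ≅ Z^6, C_1 ≅ Z^12, C_2 ≅ Z^6.

∂_1: C_1 → C_0 maps an edge to its endpoints' difference, ∂[p,q] = q − p.
This gives a 6×12 integer matrix of rank 5; reducing to Smith normal form yields diagonal entries (1,1,1,1,1).

∂_2: C_2 → C_1 maps a triangle to the signed sum of its edges. For instance
  ∂[0,1,4] = [1,4] − [0,4] + [0,1],
  ∂[2,3,5] = [3,5] − [2,5] + [2,3].
The 12×6 boundary matrix has rank 6 and Smith normal form diag(1,1,1,1,1,1).

Now H_k = ker ∂_k / im ∂_{k+1}, so:

  H_0: rank C_0 − rank ∂_1 = 6 − 5 = 1, and the invariant factors of ∂_1 are all 1, so H_0 = Z.
  H_1: rank ker ∂_1 − rank ∂_2 = (12 − 5) − 6 = 1, and the invariant factors of ∂_2 are all 1, so H_1 = Z.
  H_2: rank ker ∂_2 − rank ∂_3 = (6 − 6) − 0 = 0, and there is no ∂_3, so H_2 = 0.

H_0 = Z,  H_1 = Z,  H_2 = 0.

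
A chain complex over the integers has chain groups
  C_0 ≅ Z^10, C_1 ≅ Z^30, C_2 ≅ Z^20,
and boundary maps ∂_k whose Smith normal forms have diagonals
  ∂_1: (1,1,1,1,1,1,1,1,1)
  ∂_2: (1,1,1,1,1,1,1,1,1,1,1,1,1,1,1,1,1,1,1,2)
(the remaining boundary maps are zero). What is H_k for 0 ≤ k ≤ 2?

H_0 ≅ Z,  H_1 ≅ Z ⊕ Z/2,  H_2 = 0.

H_0: b_0 = 10 − 0 − 9 = 1; torsion from ∂_1 factors > 1: none. So H_0 ≅ Z.
H_1: b_1 = 30 − 9 − 20 = 1; torsion from ∂_2 factors > 1: [2]. So H_1 ≅ Z ⊕ Z/2.
H_2: b_2 = 20 − 20 − 0 = 0; torsion from ∂_3 factors > 1: none. So H_2 ≅ 0.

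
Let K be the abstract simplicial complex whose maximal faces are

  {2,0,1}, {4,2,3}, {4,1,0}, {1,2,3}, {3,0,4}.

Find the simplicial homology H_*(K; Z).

We work with the vertex ordering 0 < 1 < 2 < 3 < 4. The simplices of K, each written with vertices in increasing order, are:

  0-simplices (5): [0], [1], [2], [3], [4]
  1-simplices (10): [0,1], [0,2], [0,3], [0,4], [1,2], [1,3], [1,4], [2,3], [2,4], [3,4]
  2-simplices (5): [0,1,2], [0,1,4], [0,3,4], [1,2,3], [2,3,4]

Hence C_0 ≅ Z^5, C_1 ≅ Z^10, C_2 ≅ Z^5.

∂_1: C_1 → C_0 is given by ∂[p,q] = [q] − [p].
The resulting 5×10 matrix has rank 4, and its Smith normal form has invariant factors (1,1,1,1).

∂_2: C_2 → C_1 sends each 2-simplex [p,q,r] to [q,r] − [p,r] + [p,q]. For instance
  ∂[2,3,4] = [3,4] − [2,4] + [2,3],
  ∂[0,1,4] = [1,4] − [0,4] + [0,1].
The resulting 10×5 matrix has rank 5, and its Smith normal form has invariant factors (1,1,1,1,1).

Computing H_k = (kernel of ∂_k) / (image of ∂_{k+1}):

  H_0: rank C_0 − rank ∂_1 = 5 − 4 = 1, and the invariant factors of ∂_1 are all 1, so H_0 ≅ Z.
  H_1: rank ker ∂_1 − rank ∂_2 = (10 − 4) − 5 = 1, and the invariant factors of ∂_2 are all 1, so H_1 ≅ Z.
  H_2: rank ker ∂_2 − rank ∂_3 = (5 − 5) − 0 = 0, and there is no ∂_3, so H_2 ≅ 0.

(K is a triangulation of the Möbius band.)

H_0 ≅ Z,  H_1 ≅ Z,  H_2 = 0.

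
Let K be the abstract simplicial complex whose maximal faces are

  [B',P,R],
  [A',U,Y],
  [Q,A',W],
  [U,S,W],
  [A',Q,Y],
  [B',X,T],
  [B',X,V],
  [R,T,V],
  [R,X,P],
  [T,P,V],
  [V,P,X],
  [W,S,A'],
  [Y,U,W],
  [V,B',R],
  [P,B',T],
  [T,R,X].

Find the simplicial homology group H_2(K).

H_2 = 0.

Take the total order P < Q < R < S < T < U < V < W < X < Y < A' < B' on the vertex set. Then K (dimension 2) consists of the simplices:

  0-simplices (12): [P], [Q], [R], [S], [T], [U], [V], [W], [X], [Y], [A'], [B']
  1-simplices (27): (27 of them)
  2-simplices (16): [P,R,X], [P,R,B'], [P,T,V], [P,T,B'], [P,V,X], [Q,W,A'], [Q,Y,A'], [R,T,V], [R,T,X], [R,V,B'], [S,U,W], [S,W,A'], [T,X,B'], [U,W,Y], [U,Y,A'], [V,X,B']

giving chain groups C_0 ≅ Z^12, C_1 ≅ Z^27, C_2 ≅ Z^16.

Boundary ∂_1: C_1 → C_0 is given by ∂[p,q] = [q] − [p]. For instance
  ∂[X,B'] = [B'] − [X].
The 12×27 boundary matrix has rank 10 and Smith normal form diag(1,1,1,1,1,1,1,1,1,1).

The boundary map ∂_2: C_2 → C_1 maps a triangle to the signed sum of its edges. For instance
  ∂[Q,W,A'] = [W,A'] − [Q,A'] + [Q,W],
  ∂[Q,Y,A'] = [Y,A'] − [Q,A'] + [Q,Y].
The 27×16 boundary matrix has rank 16 and Smith normal form diag(1,1,1,1,1,1,1,1,1,1,1,1,1,1,1,2).

Reading off H_k = ker ∂_k / im ∂_{k+1}:

  H_2: rank ker ∂_2 − rank ∂_3 = (16 − 16) − 0 = 0, and there is no ∂_3, so H_2 ≅ 0.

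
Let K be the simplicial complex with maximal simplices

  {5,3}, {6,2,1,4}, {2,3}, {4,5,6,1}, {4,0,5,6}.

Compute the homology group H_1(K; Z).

K has 7 vertices, 14 edges, 10 triangles, 3 3-simplices.
rank ∂_1 = 6, rank ∂_2 = 7 ⇒ b_1 = 14 − 6 − 7 = 1; all invariant factors of ∂_2 are 1 so no torsion. So H_1 ≅ Z.

H_1 ≅ Z.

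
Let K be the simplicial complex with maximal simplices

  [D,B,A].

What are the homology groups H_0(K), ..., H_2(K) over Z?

K has 3 vertices, 3 edges, 1 triangle.
rank ∂_0 = 0, rank ∂_1 = 2 ⇒ b_0 = 3 − 0 − 2 = 1; all invariant factors of ∂_1 are 1 so no torsion. So H_0 ≅ Z.
rank ∂_1 = 2, rank ∂_2 = 1 ⇒ b_1 = 3 − 2 − 1 = 0; all invariant factors of ∂_2 are 1 so no torsion. So H_1 ≅ 0.
rank ∂_2 = 1, rank ∂_3 = 0 ⇒ b_2 = 1 − 1 − 0 = 0. So H_2 ≅ 0.

H_0 = Z,  H_1 = 0,  H_2 = 0.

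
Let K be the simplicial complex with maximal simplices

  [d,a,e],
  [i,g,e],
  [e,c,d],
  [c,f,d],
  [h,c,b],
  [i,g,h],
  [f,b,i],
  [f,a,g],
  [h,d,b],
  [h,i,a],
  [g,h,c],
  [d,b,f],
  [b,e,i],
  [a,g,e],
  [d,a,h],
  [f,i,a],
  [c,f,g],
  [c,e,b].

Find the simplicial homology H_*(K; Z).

We work with the vertex ordering a < b < c < d < e < f < g < h < i. The simplices of K, each written with vertices in increasing order, are:

  0-simplices (9): a, b, c, d, e, f, g, h, i
  1-simplices (27): ad, ae, af, ag, ah, ai, bc, bd, be, bf, bh, bi, cd, ce, cf, cg, ch, de, df, dh, eg, ei, fg, fi, gh, gi, hi
  2-simplices (18): ade, adh, aeg, afg, afi, ahi, bce, bch, bdf, bdh, bei, bfi, cde, cdf, cfg, cgh, egi, ghi

Hence C_0 ≅ Z^9, C_1 ≅ Z^27, C_2 ≅ Z^18.

∂_1: C_1 → C_0 is given by ∂[p,q] = [q] − [p]. For instance
  ∂df = f − d.
The 9×27 boundary matrix has rank 8 and Smith normal form diag(1,1,1,1,1,1,1,1).

Boundary ∂_2: C_2 → C_1 maps a triangle to the signed sum of its edges. For instance
  ∂afi = fi − ai + af,
  ∂bei = ei − bi + be.
The resulting 27×18 matrix has rank 18, and its Smith normal form has invariant factors (1,1,1,1,1,1,1,1,1,1,1,1,1,1,1,1,1,2).

Now H_k = ker ∂_k / im ∂_{k+1}, so:

  H_0: rank C_0 − rank ∂_1 = 9 − 8 = 1, and the invariant factors of ∂_1 are all 1, so H_0 = Z.
  H_1: rank ker ∂_1 − rank ∂_2 = (27 − 8) − 18 = 1, and ∂_2 has invariant factor 2 > 1, so H_1 = Z ⊕ Z/2Z.
  H_2: rank ker ∂_2 − rank ∂_3 = (18 − 18) − 0 = 0, and there is no ∂_3, so H_2 = 0.

(K is a triangulation of the Klein bottle.)

H_0 = Z,  H_1 = Z ⊕ Z/2Z,  H_2 = 0.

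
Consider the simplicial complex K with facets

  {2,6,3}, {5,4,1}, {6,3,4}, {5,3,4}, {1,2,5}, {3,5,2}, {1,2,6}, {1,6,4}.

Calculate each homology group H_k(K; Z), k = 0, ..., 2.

H_0 = Z,  H_1 = 0,  H_2 = Z.

K has 6 vertices, 12 edges, 8 triangles.
rank ∂_0 = 0, rank ∂_1 = 5 ⇒ b_0 = 6 − 0 − 5 = 1; all invariant factors of ∂_1 are 1 so no torsion. So H_0 = Z.
rank ∂_1 = 5, rank ∂_2 = 7 ⇒ b_1 = 12 − 5 − 7 = 0; all invariant factors of ∂_2 are 1 so no torsion. So H_1 = 0.
rank ∂_2 = 7, rank ∂_3 = 0 ⇒ b_2 = 8 − 7 − 0 = 1. So H_2 = Z.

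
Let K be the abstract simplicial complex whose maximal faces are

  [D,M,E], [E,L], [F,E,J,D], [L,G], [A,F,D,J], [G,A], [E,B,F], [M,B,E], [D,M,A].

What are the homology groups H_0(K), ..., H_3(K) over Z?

H_0 ≅ Z,  H_1 ≅ Z,  H_2 = 0,  H_3 = 0.

We work with the vertex ordering A < B < D < E < F < G < J < L < M. The simplices of K, each written with vertices in increasing order, are:

  0-simplices (9): A, B, D, E, F, G, J, L, M
  1-simplices (18): AD, AF, AG, AJ, AM, BE, BF, BM, DE, DF, DJ, DM, EF, EJ, EL, EM, FJ, GL
  2-simplices (11): ADF, ADJ, ADM, AFJ, BEF, BEM, DEF, DEJ, DEM, DFJ, EFJ
  3-simplices (2): ADFJ, DEFJ

giving chain groups C_0 ≅ Z^9, C_1 ≅ Z^18, C_2 ≅ Z^11, C_3 ≅ Z^2.

∂_1: C_1 → C_0 maps an edge to its endpoints' difference, ∂[p,q] = q − p.
This gives a 9×18 integer matrix of rank 8; reducing to Smith normal form yields diagonal entries (1,1,1,1,1,1,1,1).

Boundary ∂_2: C_2 → C_1 maps a triangle to the signed sum of its edges. For instance
  ∂DEF = EF − DF + DE,
  ∂BEF = EF − BF + BE.
As a 18×11 matrix over Z this has rank 9, with invariant factors (1,1,1,1,1,1,1,1,1).

The boundary map ∂_3: C_3 → C_2 sends each 3-simplex σ to the alternating sum Σ_i (−1)^i (σ with its i-th vertex removed). For instance
  ∂DEFJ = EFJ − DFJ + DEJ − DEF,
  ∂ADFJ = DFJ − AFJ + ADJ − ADF.
As a 11×2 matrix over Z this has rank 2, with invariant factors (1,1).

Now H_k = ker ∂_k / im ∂_{k+1}, so:

  H_0: rank C_0 − rank ∂_1 = 9 − 8 = 1, and the invariant factors of ∂_1 are all 1, so H_0 = Z.
  H_1: rank ker ∂_1 − rank ∂_2 = (18 − 8) − 9 = 1, and the invariant factors of ∂_2 are all 1, so H_1 = Z.
  H_2: rank ker ∂_2 − rank ∂_3 = (11 − 9) − 2 = 0, and the invariant factors of ∂_3 are all 1, so H_2 = 0.
  H_3: rank ker ∂_3 − rank ∂_4 = (2 − 2) − 0 = 0, and there is no ∂_4, so H_3 = 0.

As a check, the Euler characteristic is 9 − 18 + 11 − 2 = 0, which agrees with 1 − 1 + 0 − 0 = 0.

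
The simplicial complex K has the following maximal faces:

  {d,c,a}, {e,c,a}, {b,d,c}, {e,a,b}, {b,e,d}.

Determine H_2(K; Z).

H_2 = 0.

K has 5 vertices, 10 edges, 5 triangles.
rank ∂_2 = 5, rank ∂_3 = 0 ⇒ b_2 = 5 − 5 − 0 = 0. So H_2 ≅ 0.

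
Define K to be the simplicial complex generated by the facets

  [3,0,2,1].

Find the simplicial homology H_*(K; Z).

H_0 ≅ Z,  H_1 = 0,  H_2 = 0,  H_3 = 0.

Fix the vertex order 0 < 1 < 2 < 3 and write every simplex with vertices in increasing order. Then dim K = 3 and the simplices of K are:

  0-simplices (4): [0], [1], [2], [3]
  1-simplices (6): [0,1], [0,2], [0,3], [1,2], [1,3], [2,3]
  2-simplices (4): [0,1,2], [0,1,3], [0,2,3], [1,2,3]
  3-simplices (1): [0,1,2,3]

Hence C_0 ≅ Z^4, C_1 ≅ Z^6, C_2 ≅ Z^4, C_3 ≅ Z^1.

The boundary map ∂_1: C_1 → C_0 maps an edge to its endpoints' difference, ∂[p,q] = q − p. For instance
  ∂[2,3] = [3] − [2].
The resulting 4×6 matrix has rank 3, and its Smith normal form has invariant factors (1,1,1).

The boundary map ∂_2: C_2 → C_1 maps a triangle to the signed sum of its edges. For instance
  ∂[0,1,3] = [1,3] − [0,3] + [0,1],
  ∂[0,2,3] = [2,3] − [0,3] + [0,2].
The resulting 6×4 matrix has rank 3, and its Smith normal form has invariant factors (1,1,1).

∂_3: C_3 → C_2 sends each 3-simplex σ to the alternating sum Σ_i (−1)^i (σ with its i-th vertex removed). For instance
  ∂[0,1,2,3] = [1,2,3] − [0,2,3] + [0,1,3] − [0,1,2].
The 4×1 boundary matrix has rank 1 and Smith normal form diag(1).

From H_k ≅ ker(∂_k) / im(∂_{k+1}) we obtain:

  H_0: rank C_0 − rank ∂_1 = 4 − 3 = 1, and the invariant factors of ∂_1 are all 1, so H_0 = Z.
  H_1: rank ker ∂_1 − rank ∂_2 = (6 − 3) − 3 = 0, and the invariant factors of ∂_2 are all 1, so H_1 = 0.
  H_2: rank ker ∂_2 − rank ∂_3 = (4 − 3) − 1 = 0, and the invariant factors of ∂_3 are all 1, so H_2 = 0.
  H_3: rank ker ∂_3 − rank ∂_4 = (1 − 1) − 0 = 0, and there is no ∂_4, so H_3 = 0.

As a check, the Euler characteristic is 4 − 6 + 4 − 1 = 1, which agrees with 1 − 0 + 0 − 0 = 1.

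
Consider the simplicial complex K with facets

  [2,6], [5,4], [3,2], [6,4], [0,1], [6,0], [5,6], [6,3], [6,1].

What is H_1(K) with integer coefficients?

H_1 = Z^3.

Order the vertices as 0 < 1 < 2 < 3 < 4 < 5 < 6. Listing each simplex with vertices in this order, K has dimension 1 with simplices:

  0-simplices (7): [0], [1], [2], [3], [4], [5], [6]
  1-simplices (9): [0,1], [0,6], [1,6], [2,3], [2,6], [3,6], [4,5], [4,6], [5,6]

giving chain groups C_0 ≅ Z^7, C_1 ≅ Z^9.

The boundary map ∂_1: C_1 → C_0 sends each edge [p,q] (with p < q) to q − p. For instance
  ∂[1,6] = [6] − [1].
As a 7×9 matrix over Z this has rank 6, with invariant factors (1,1,1,1,1,1).

From H_k ≅ ker(∂_k) / im(∂_{k+1}) we obtain:

  H_1: rank ker ∂_1 − rank ∂_2 = (9 − 6) − 0 = 3, and there is no ∂_2, so H_1 = Z^3.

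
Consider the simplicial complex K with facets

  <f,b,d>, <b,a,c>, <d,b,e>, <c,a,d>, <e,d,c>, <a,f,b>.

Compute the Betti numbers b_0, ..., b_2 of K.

b_0 = 1, b_1 = 1, b_2 = 0.

Take the total order a < b < c < d < e < f on the vertex set. Then K (dimension 2) consists of the simplices:

  0-simplices (6): a, b, c, d, e, f
  1-simplices (12): ab, ac, ad, af, bc, bd, be, bf, cd, ce, de, df
  2-simplices (6): abc, abf, acd, bde, bdf, cde

Hence C_0 ≅ Z^6, C_1 ≅ Z^12, C_2 ≅ Z^6.

The boundary map ∂_1: C_1 → C_0 is given by ∂[p,q] = [q] − [p]. For instance
  ∂de = e − d.
The resulting 6×12 matrix has rank 5, and its Smith normal form has invariant factors (1,1,1,1,1).

∂_2: C_2 → C_1 maps a triangle to the signed sum of its edges. For instance
  ∂bdf = df − bf + bd,
  ∂bde = de − be + bd.
The resulting 12×6 matrix has rank 6, and its Smith normal form has invariant factors (1,1,1,1,1,1).

Computing H_k = (kernel of ∂_k) / (image of ∂_{k+1}):

  H_0: rank C_0 − rank ∂_1 = 6 − 5 = 1, and the invariant factors of ∂_1 are all 1, so H_0 = Z.
  H_1: rank ker ∂_1 − rank ∂_2 = (12 − 5) − 6 = 1, and the invariant factors of ∂_2 are all 1, so H_1 = Z.
  H_2: rank ker ∂_2 − rank ∂_3 = (6 − 6) − 0 = 0, and there is no ∂_3, so H_2 = 0.

(K is a triangulation of the cylinder S^1 x I.)

Hence the Betti numbers are b_0 = 1, b_1 = 1, b_2 = 0.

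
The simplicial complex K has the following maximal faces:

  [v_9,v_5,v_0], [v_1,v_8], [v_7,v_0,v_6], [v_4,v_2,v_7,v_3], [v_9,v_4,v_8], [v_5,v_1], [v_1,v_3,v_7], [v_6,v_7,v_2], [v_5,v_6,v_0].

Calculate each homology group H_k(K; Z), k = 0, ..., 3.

Order the vertices as v_0 < v_1 < v_2 < v_3 < v_4 < v_5 < v_6 < v_7 < v_8 < v_9. Listing each simplex with vertices in this order, K has dimension 3 with simplices:

  0-simplices (10): [v_0], [v_1], [v_2], [v_3], [v_4], [v_5], [v_6], [v_7], [v_8], [v_9]
  1-simplices (21): (21 of them)
  2-simplices (10): [v_0,v_5,v_6], [v_0,v_5,v_9], [v_0,v_6,v_7], [v_1,v_3,v_7], [v_2,v_3,v_4], [v_2,v_3,v_7], [v_2,v_4,v_7], [v_2,v_6,v_7], [v_3,v_4,v_7], [v_4,v_8,v_9]
  3-simplices (1): [v_2,v_3,v_4,v_7]

so the chain groups are C_0 ≅ Z^10, C_1 ≅ Z^21, C_2 ≅ Z^10, C_3 ≅ Z^1.

The boundary map ∂_1: C_1 → C_0 maps an edge to its endpoints' difference, ∂[p,q] = q − p.
As a 10×21 matrix over Z this has rank 9, with invariant factors (1,1,1,1,1,1,1,1,1).

∂_2: C_2 → C_1 maps a triangle to the signed sum of its edges. For instance
  ∂[v_2,v_4,v_7] = [v_4,v_7] − [v_2,v_7] + [v_2,v_4],
  ∂[v_0,v_5,v_9] = [v_5,v_9] − [v_0,v_9] + [v_0,v_5].
This gives a 21×10 integer matrix of rank 9; reducing to Smith normal form yields diagonal entries (1,1,1,1,1,1,1,1,1).

Boundary ∂_3: C_3 → C_2 sends each 3-simplex σ to the alternating sum Σ_i (−1)^i (σ with its i-th vertex removed). For instance
  ∂[v_2,v_3,v_4,v_7] = [v_3,v_4,v_7] − [v_2,v_4,v_7] + [v_2,v_3,v_7] − [v_2,v_3,v_4].
This gives a 10×1 integer matrix of rank 1; reducing to Smith normal form yields diagonal entries (1).

Now H_k = ker ∂_k / im ∂_{k+1}, so:

  H_0: rank C_0 − rank ∂_1 = 10 − 9 = 1, and the invariant factors of ∂_1 are all 1, so H_0 ≅ Z.
  H_1: rank ker ∂_1 − rank ∂_2 = (21 − 9) − 9 = 3, and the invariant factors of ∂_2 are all 1, so H_1 ≅ Z^3.
  H_2: rank ker ∂_2 − rank ∂_3 = (10 − 9) − 1 = 0, and the invariant factors of ∂_3 are all 1, so H_2 ≅ 0.
  H_3: rank ker ∂_3 − rank ∂_4 = (1 − 1) − 0 = 0, and there is no ∂_4, so H_3 ≅ 0.

As a check, the Euler characteristic is 10 − 21 + 10 − 1 = -2, which agrees with 1 − 3 + 0 − 0 = -2.

H_0 = Z,  H_1 = Z^3,  H_2 = 0,  H_3 = 0.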